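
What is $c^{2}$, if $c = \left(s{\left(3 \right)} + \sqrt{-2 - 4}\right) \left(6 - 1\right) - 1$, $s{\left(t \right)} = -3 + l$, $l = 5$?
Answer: $-69 + 90 i \sqrt{6} \approx -69.0 + 220.45 i$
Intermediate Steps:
$s{\left(t \right)} = 2$ ($s{\left(t \right)} = -3 + 5 = 2$)
$c = 9 + 5 i \sqrt{6}$ ($c = \left(2 + \sqrt{-2 - 4}\right) \left(6 - 1\right) - 1 = \left(2 + \sqrt{-6}\right) 5 - 1 = \left(2 + i \sqrt{6}\right) 5 - 1 = \left(10 + 5 i \sqrt{6}\right) - 1 = 9 + 5 i \sqrt{6} \approx 9.0 + 12.247 i$)
$c^{2} = \left(9 + 5 i \sqrt{6}\right)^{2}$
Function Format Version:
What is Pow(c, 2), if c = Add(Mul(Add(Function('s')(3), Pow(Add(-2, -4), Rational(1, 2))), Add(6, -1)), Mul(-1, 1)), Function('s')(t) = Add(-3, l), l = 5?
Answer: Add(-69, Mul(90, I, Pow(6, Rational(1, 2)))) ≈ Add(-69.000, Mul(220.45, I))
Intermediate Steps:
Function('s')(t) = 2 (Function('s')(t) = Add(-3, 5) = 2)
c = Add(9, Mul(5, I, Pow(6, Rational(1, 2)))) (c = Add(Mul(Add(2, Pow(Add(-2, -4), Rational(1, 2))), Add(6, -1)), Mul(-1, 1)) = Add(Mul(Add(2, Pow(-6, Rational(1, 2))), 5), -1) = Add(Mul(Add(2, Mul(I, Pow(6, Rational(1, 2)))), 5), -1) = Add(Add(10, Mul(5, I, Pow(6, Rational(1, 2)))), -1) = Add(9, Mul(5, I, Pow(6, Rational(1, 2)))) ≈ Add(9.0000, Mul(12.247, I)))
Pow(c, 2) = Pow(Add(9, Mul(5, I, Pow(6, Rational(1, 2)))), 2)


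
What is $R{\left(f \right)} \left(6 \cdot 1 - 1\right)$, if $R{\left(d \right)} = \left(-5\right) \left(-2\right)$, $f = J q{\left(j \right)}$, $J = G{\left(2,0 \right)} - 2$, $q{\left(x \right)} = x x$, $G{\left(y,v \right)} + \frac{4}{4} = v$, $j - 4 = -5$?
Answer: $50$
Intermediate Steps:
$j = -1$ ($j = 4 - 5 = -1$)
$G{\left(y,v \right)} = -1 + v$
$q{\left(x \right)} = x^{2}$
$J = -3$ ($J = \left(-1 + 0\right) - 2 = -1 - 2 = -3$)
$f = -3$ ($f = - 3 \left(-1\right)^{2} = \left(-3\right) 1 = -3$)
$R{\left(d \right)} = 10$
$R{\left(f \right)} \left(6 \cdot 1 - 1\right) = 10 \left(6 \cdot 1 - 1\right) = 10 \left(6 - 1\right) = 10 \cdot 5 = 50$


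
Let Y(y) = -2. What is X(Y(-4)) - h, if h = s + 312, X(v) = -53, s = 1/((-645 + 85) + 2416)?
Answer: -677441/1856 ≈ -365.00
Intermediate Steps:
s = 1/1856 (s = 1/(-560 + 2416) = 1/1856 ≈ 0.00053879)
h = 579073/1856 (h = 1/1856 + 312 = 579073/1856 ≈ 312.00)
X(Y(-4)) - h = -53 - 1*579073/1856 = -53 - 579073/1856 = -677441/1856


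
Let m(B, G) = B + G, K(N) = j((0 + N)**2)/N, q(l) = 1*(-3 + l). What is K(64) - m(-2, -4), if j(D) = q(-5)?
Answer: 47/8 ≈ 5.8750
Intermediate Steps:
q(l) = -3 + l
j(D) = -8 (j(D) = -3 - 5 = -8)
K(N) = -8/N
K(64) - m(-2, -4) = -8/64 - (-2 - 4) = -8*1/64 - 1*(-6) = -1/8 + 6 = 47/8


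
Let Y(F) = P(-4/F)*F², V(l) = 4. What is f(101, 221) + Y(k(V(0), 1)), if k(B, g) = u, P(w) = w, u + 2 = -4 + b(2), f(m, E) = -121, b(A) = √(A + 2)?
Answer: -105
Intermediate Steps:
b(A) = √(2 + A)
u = -4 (u = -2 + (-4 + √(2 + 2)) = -2 + (-4 + √4) = -2 + (-4 + 2) = -2 - 2 = -4)
k(B, g) = -4
Y(F) = -4*F (Y(F) = (-4/F)*F² = -4*F)
f(101, 221) + Y(k(V(0), 1)) = -121 - 4*(-4) = -121 + 16 = -105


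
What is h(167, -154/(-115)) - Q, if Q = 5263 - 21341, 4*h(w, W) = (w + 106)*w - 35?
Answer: 27467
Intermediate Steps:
h(w, W) = -35/4 + w*(106 + w)/4 (h(w, W) = ((w + 106)*w - 35)/4 = ((106 + w)*w - 35)/4 = (w*(106 + w) - 35)/4 = (-35 + w*(106 + w))/4 = -35/4 + w*(106 + w)/4)
Q = -16078
h(167, -154/(-115)) - Q = (-35/4 + (¼)*167² + (53/2)*167) - 1*(-16078) = (-35/4 + (¼)*27889 + 8851/2) + 16078 = (-35/4 + 27889/4 + 8851/2) + 16078 = 11389 + 16078 = 27467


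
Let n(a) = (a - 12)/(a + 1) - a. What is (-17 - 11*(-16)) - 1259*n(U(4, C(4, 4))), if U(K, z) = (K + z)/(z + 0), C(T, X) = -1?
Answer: -26121/2 ≈ -13061.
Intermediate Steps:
U(K, z) = (K + z)/z
n(a) = -a + (-12 + a)/(1 + a) (n(a) = (-12 + a)/(1 + a) - a = -a + (-12 + a)/(1 + a))
(-17 - 11*(-16)) - 1259*n(U(4, C(4, 4))) = (-17 - 11*(-16)) - 1259*(-12 - ((4 - 1)/(-1))²)/(1 + (4 - 1)/(-1)) = (-17 + 176) - 1259*(-12 - (-1*3)²)/(1 - 1*3) = 159 - 1259*(-12 - 1*(-3)²)/(1 - 3) = 159 - 1259*(-12 - 1*9)/(-2) = 159 - (-1259)*(-12 - 9)/2 = 159 - (-1259)*(-21)/2 = 159 - 1259*21/2 = 159 - 26439/2 = -26121/2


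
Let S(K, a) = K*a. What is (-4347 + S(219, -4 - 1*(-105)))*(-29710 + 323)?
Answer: -522265764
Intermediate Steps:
(-4347 + S(219, -4 - 1*(-105)))*(-29710 + 323) = (-4347 + 219*(-4 - 1*(-105)))*(-29710 + 323) = (-4347 + 219*(-4 + 105))*(-29387) = (-4347 + 219*101)*(-29387) = (-4347 + 22119)*(-29387) = 17772*(-29387) = -522265764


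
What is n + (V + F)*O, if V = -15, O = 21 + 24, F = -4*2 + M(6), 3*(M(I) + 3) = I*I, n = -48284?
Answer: -48914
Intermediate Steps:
M(I) = -3 + I²/3 (M(I) = -3 + (I*I)/3 = -3 + I²/3)
F = 1 (F = -4*2 + (-3 + (⅓)*6²) = -8 + (-3 + (⅓)*36) = -8 + (-3 + 12) = -8 + 9 = 1)
O = 45
n + (V + F)*O = -48284 + (-15 + 1)*45 = -48284 - 14*45 = -48284 - 630 = -48914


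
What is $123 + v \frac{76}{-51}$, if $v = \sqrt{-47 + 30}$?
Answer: $123 - \frac{76 i \sqrt{17}}{51} \approx 123.0 - 6.1442 i$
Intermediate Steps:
$v = i \sqrt{17}$ ($v = \sqrt{-17} = i \sqrt{17} \approx 4.1231 i$)
$123 + v \frac{76}{-51} = 123 + i \sqrt{17} \frac{76}{-51} = 123 + i \sqrt{17} \cdot 76 \left(- \frac{1}{51}\right) = 123 + i \sqrt{17} \left(- \frac{76}{51}\right) = 123 - \frac{76 i \sqrt{17}}{51}$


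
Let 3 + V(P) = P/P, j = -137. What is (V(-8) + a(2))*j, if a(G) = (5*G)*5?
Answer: -6576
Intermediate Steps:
V(P) = -2 (V(P) = -3 + P/P = -3 + 1 = -2)
a(G) = 25*G
(V(-8) + a(2))*j = (-2 + 25*2)*(-137) = (-2 + 50)*(-137) = 48*(-137) = -6576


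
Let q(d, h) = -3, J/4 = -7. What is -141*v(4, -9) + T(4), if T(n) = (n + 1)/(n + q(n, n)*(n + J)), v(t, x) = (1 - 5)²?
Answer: -171451/76 ≈ -2255.9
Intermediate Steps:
J = -28 (J = 4*(-7) = -28)
v(t, x) = 16 (v(t, x) = (-4)² = 16)
T(n) = (1 + n)/(84 - 2*n) (T(n) = (n + 1)/(n - 3*(n - 28)) = (1 + n)/(n - 3*(-28 + n)) = (1 + n)/(n + (84 - 3*n)) = (1 + n)/(84 - 2*n))
-141*v(4, -9) + T(4) = -141*16 + (1 + 4)/(2*(42 - 1*4)) = -2256 + (½)*5/(42 - 4) = -2256 + (½)*5/38 = -2256 + (½)*(1/38)*5 = -2256 + 5/76 = -171451/76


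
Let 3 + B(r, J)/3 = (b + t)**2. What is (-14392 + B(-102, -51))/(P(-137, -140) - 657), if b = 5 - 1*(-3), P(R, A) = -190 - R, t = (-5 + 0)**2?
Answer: 5567/355 ≈ 15.682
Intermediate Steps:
t = 25 (t = (-5)**2 = 25)
b = 8 (b = 5 + 3 = 8)
B(r, J) = 3258 (B(r, J) = -9 + 3*(8 + 25)**2 = -9 + 3*33**2 = -9 + 3*1089 = -9 + 3267 = 3258)
(-14392 + B(-102, -51))/(P(-137, -140) - 657) = (-14392 + 3258)/((-190 - 1*(-137)) - 657) = -11134/((-190 + 137) - 657) = -11134/(-53 - 657) = -11134/(-710) = -11134*(-1/710) = 5567/355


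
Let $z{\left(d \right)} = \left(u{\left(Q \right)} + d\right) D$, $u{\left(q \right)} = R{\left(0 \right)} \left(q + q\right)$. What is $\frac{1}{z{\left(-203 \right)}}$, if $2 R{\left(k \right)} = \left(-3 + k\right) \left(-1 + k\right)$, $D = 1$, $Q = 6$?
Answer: $- \frac{1}{185} \approx -0.0054054$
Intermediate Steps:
$R{\left(k \right)} = \frac{\left(-1 + k\right) \left(-3 + k\right)}{2}$ ($R{\left(k \right)} = \frac{\left(-3 + k\right) \left(-1 + k\right)}{2} = \frac{\left(-1 + k\right) \left(-3 + k\right)}{2}$)
$u{\left(q \right)} = 3 q$ ($u{\left(q \right)} = \left(\frac{3}{2} + \frac{0^{2}}{2} - 0\right) \left(q + q\right) = \left(\frac{3}{2} + \frac{1}{2} \cdot 0 + 0\right) 2 q = \left(\frac{3}{2} + 0 + 0\right) 2 q = \frac{3 \cdot 2 q}{2} = 3 q$)
$z{\left(d \right)} = 18 + d$ ($z{\left(d \right)} = \left(3 \cdot 6 + d\right) 1 = \left(18 + d\right) 1 = 18 + d$)
$\frac{1}{z{\left(-203 \right)}} = \frac{1}{18 - 203} = \frac{1}{-185} = - \frac{1}{185}$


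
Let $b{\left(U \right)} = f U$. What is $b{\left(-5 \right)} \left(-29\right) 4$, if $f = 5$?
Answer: $2900$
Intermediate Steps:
$b{\left(U \right)} = 5 U$
$b{\left(-5 \right)} \left(-29\right) 4 = 5 \left(-5\right) \left(-29\right) 4 = \left(-25\right) \left(-29\right) 4 = 725 \cdot 4 = 2900$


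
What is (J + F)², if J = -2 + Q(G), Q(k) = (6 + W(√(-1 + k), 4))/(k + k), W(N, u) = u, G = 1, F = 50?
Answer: 2809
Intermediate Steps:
Q(k) = 5/k (Q(k) = (6 + 4)/(k + k) = 10/((2*k)) = 10*(1/(2*k)) = 5/k)
J = 3 (J = -2 + 5/1 = -2 + 5*1 = -2 + 5 = 3)
(J + F)² = (3 + 50)² = 53² = 2809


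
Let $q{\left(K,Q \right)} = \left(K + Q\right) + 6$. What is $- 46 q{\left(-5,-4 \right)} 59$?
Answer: $8142$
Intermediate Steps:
$q{\left(K,Q \right)} = 6 + K + Q$
$- 46 q{\left(-5,-4 \right)} 59 = - 46 \left(6 - 5 - 4\right) 59 = \left(-46\right) \left(-3\right) 59 = 138 \cdot 59 = 8142$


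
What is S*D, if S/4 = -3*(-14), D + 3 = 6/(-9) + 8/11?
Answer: -5432/11 ≈ -493.82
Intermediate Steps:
D = -97/33 (D = -3 + (6/(-9) + 8/11) = -3 + (6*(-⅑) + 8*(1/11)) = -3 + (-⅔ + 8/11) = -3 + 2/33 = -97/33 ≈ -2.9394)
S = 168 (S = 4*(-3*(-14)) = 4*42 = 168)
S*D = 168*(-97/33) = -5432/11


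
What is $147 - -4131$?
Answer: $4278$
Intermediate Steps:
$147 - -4131 = 147 + 4131 = 4278$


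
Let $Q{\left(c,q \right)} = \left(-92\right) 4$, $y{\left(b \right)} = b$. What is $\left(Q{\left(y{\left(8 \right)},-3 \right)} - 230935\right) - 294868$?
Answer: $-526171$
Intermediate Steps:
$Q{\left(c,q \right)} = -368$
$\left(Q{\left(y{\left(8 \right)},-3 \right)} - 230935\right) - 294868 = \left(-368 - 230935\right) - 294868 = -231303 - 294868 = -526171$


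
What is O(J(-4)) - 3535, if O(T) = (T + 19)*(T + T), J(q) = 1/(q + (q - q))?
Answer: -28355/8 ≈ -3544.4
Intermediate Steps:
J(q) = 1/q (J(q) = 1/(q + 0) = 1/q)
O(T) = 2*T*(19 + T) (O(T) = (19 + T)*(2*T) = 2*T*(19 + T))
O(J(-4)) - 3535 = 2*(19 + 1/(-4))/(-4) - 3535 = 2*(-¼)*(19 - ¼) - 3535 = 2*(-¼)*(75/4) - 3535 = -75/8 - 3535 = -28355/8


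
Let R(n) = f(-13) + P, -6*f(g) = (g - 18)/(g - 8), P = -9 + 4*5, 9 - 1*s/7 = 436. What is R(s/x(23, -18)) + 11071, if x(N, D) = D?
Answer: 1396301/126 ≈ 11082.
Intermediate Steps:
s = -2989 (s = 63 - 7*436 = 63 - 3052 = -2989)
P = 11 (P = -9 + 20 = 11)
f(g) = -(-18 + g)/(6*(-8 + g)) (f(g) = -(g - 18)/(6*(g - 8)) = -(-18 + g)/(6*(-8 + g)))
R(n) = 1355/126 (R(n) = (18 - 1*(-13))/(6*(-8 - 13)) + 11 = (⅙)*(18 + 13)/(-21) + 11 = (⅙)*(-1/21)*31 + 11 = -31/126 + 11 = 1355/126)
R(s/x(23, -18)) + 11071 = 1355/126 + 11071 = 1396301/126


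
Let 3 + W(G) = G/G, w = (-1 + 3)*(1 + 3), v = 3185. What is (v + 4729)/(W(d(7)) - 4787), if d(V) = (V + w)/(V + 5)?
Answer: -7914/4789 ≈ -1.6525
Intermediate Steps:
w = 8 (w = 2*4 = 8)
d(V) = (8 + V)/(5 + V) (d(V) = (V + 8)/(V + 5) = (8 + V)/(5 + V))
W(G) = -2 (W(G) = -3 + G/G = -3 + 1 = -2)
(v + 4729)/(W(d(7)) - 4787) = (3185 + 4729)/(-2 - 4787) = 7914/(-4789) = 7914*(-1/4789) = -7914/4789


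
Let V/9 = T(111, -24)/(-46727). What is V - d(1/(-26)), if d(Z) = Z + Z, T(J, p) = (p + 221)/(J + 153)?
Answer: 4104293/53455688 ≈ 0.076779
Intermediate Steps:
T(J, p) = (221 + p)/(153 + J)
d(Z) = 2*Z
V = -591/4111976 (V = 9*(((221 - 24)/(153 + 111))/(-46727)) = 9*((197/264)*(-1/46727)) = 9*(-197/12335928) = -591/4111976 ≈ -0.00014373)
V - d(1/(-26)) = -591/4111976 - 2/(-26) = -591/4111976 - 2*(-1)/26 = -591/4111976 - 1*(-1/13) = -591/4111976 + 1/13 = 4104293/53455688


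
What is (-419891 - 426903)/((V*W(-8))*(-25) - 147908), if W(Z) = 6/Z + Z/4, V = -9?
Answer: 3387176/594107 ≈ 5.7013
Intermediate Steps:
W(Z) = 6/Z + Z/4 (W(Z) = 6/Z + Z*(¼) = 6/Z + Z/4)
(-419891 - 426903)/((V*W(-8))*(-25) - 147908) = (-419891 - 426903)/(-9*(6/(-8) + (¼)*(-8))*(-25) - 147908) = -846794/(-9*(6*(-⅛) - 2)*(-25) - 147908) = -846794/(-9*(-¾ - 2)*(-25) - 147908) = -846794/(-9*(-11/4)*(-25) - 147908) = -846794/((99/4)*(-25) - 147908) = -846794/(-2475/4 - 147908) = -846794/(-594107/4) = -846794*(-4/594107) = 3387176/594107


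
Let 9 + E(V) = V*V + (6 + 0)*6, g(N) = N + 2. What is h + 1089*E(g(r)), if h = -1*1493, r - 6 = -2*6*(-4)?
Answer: 3443014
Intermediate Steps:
r = 54 (r = 6 - 2*6*(-4) = 6 - 12*(-4) = 6 + 48 = 54)
g(N) = 2 + N
h = -1493
E(V) = 27 + V**2 (E(V) = -9 + (V*V + (6 + 0)*6) = -9 + (V**2 + 6*6) = -9 + (V**2 + 36) = -9 + (36 + V**2) = 27 + V**2)
h + 1089*E(g(r)) = -1493 + 1089*(27 + (2 + 54)**2) = -1493 + 1089*(27 + 56**2) = -1493 + 1089*(27 + 3136) = -1493 + 1089*3163 = -1493 + 3444507 = 3443014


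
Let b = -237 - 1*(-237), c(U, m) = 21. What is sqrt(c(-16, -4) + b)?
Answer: sqrt(21) ≈ 4.5826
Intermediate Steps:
b = 0 (b = -237 + 237 = 0)
sqrt(c(-16, -4) + b) = sqrt(21 + 0) = sqrt(21)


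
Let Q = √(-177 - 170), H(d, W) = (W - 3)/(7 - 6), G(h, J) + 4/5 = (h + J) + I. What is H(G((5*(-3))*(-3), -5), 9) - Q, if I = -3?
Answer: 6 - I*√347 ≈ 6.0 - 18.628*I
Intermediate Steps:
G(h, J) = -19/5 + J + h (G(h, J) = -⅘ + ((h + J) - 3) = -⅘ + ((J + h) - 3) = -⅘ + (-3 + J + h) = -19/5 + J + h)
H(d, W) = -3 + W (H(d, W) = (-3 + W)/1 = (-3 + W)*1 = -3 + W)
Q = I*√347 (Q = √(-347) = I*√347 ≈ 18.628*I)
H(G((5*(-3))*(-3), -5), 9) - Q = (-3 + 9) - I*√347 = 6 - I*√347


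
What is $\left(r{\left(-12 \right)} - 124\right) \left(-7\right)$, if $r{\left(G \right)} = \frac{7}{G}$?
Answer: $\frac{10465}{12} \approx 872.08$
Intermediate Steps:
$\left(r{\left(-12 \right)} - 124\right) \left(-7\right) = \left(\frac{7}{-12} - 124\right) \left(-7\right) = \left(7 \left(- \frac{1}{12}\right) - 124\right) \left(-7\right) = \left(- \frac{7}{12} - 124\right) \left(-7\right) = \left(- \frac{1495}{12}\right) \left(-7\right) = \frac{10465}{12}$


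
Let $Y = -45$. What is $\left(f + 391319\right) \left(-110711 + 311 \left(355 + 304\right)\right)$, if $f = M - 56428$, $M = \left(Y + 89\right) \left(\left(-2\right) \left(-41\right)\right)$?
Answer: $31899468762$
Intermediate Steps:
$M = 3608$ ($M = \left(-45 + 89\right) \left(\left(-2\right) \left(-41\right)\right) = 44 \cdot 82 = 3608$)
$f = -52820$ ($f = 3608 - 56428 = -52820$)
$\left(f + 391319\right) \left(-110711 + 311 \left(355 + 304\right)\right) = \left(-52820 + 391319\right) \left(-110711 + 311 \left(355 + 304\right)\right) = 338499 \left(-110711 + 311 \cdot 659\right) = 338499 \left(-110711 + 204949\right) = 338499 \cdot 94238 = 31899468762$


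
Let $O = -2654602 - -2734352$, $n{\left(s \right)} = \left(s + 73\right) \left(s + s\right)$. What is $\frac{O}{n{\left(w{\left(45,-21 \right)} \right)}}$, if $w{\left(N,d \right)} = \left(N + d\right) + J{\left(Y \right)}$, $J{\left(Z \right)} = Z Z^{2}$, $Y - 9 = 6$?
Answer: $\frac{3625}{1072848} \approx 0.0033789$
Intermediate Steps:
$Y = 15$ ($Y = 9 + 6 = 15$)
$J{\left(Z \right)} = Z^{3}$
$w{\left(N,d \right)} = 3375 + N + d$ ($w{\left(N,d \right)} = \left(N + d\right) + 15^{3} = \left(N + d\right) + 3375 = 3375 + N + d$)
$n{\left(s \right)} = 2 s \left(73 + s\right)$ ($n{\left(s \right)} = \left(73 + s\right) 2 s = 2 s \left(73 + s\right)$)
$O = 79750$ ($O = -2654602 + 2734352 = 79750$)
$\frac{O}{n{\left(w{\left(45,-21 \right)} \right)}} = \frac{79750}{2 \left(3375 + 45 - 21\right) \left(73 + \left(3375 + 45 - 21\right)\right)} = \frac{79750}{2 \cdot 3399 \left(73 + 3399\right)} = \frac{79750}{2 \cdot 3399 \cdot 3472} = \frac{79750}{23602656} = 79750 \cdot \frac{1}{23602656} = \frac{3625}{1072848}$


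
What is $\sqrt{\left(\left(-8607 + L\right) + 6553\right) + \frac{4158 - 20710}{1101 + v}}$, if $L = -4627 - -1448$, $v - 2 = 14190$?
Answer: $\frac{3 i \sqrt{136013938617}}{15293} \approx 72.347 i$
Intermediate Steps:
$v = 14192$ ($v = 2 + 14190 = 14192$)
$L = -3179$ ($L = -4627 + 1448 = -3179$)
$\sqrt{\left(\left(-8607 + L\right) + 6553\right) + \frac{4158 - 20710}{1101 + v}} = \sqrt{\left(\left(-8607 - 3179\right) + 6553\right) + \frac{4158 - 20710}{1101 + 14192}} = \sqrt{\left(-11786 + 6553\right) - \frac{16552}{15293}} = \sqrt{-5233 - \frac{16552}{15293}} = \sqrt{- \frac{80044821}{15293}} = \frac{3 i \sqrt{136013938617}}{15293}$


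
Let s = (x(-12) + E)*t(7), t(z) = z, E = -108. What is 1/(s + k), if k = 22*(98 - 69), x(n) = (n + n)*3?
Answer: -1/622 ≈ -0.0016077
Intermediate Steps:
x(n) = 6*n (x(n) = (2*n)*3 = 6*n)
k = 638 (k = 22*29 = 638)
s = -1260 (s = (6*(-12) - 108)*7 = (-72 - 108)*7 = -180*7 = -1260)
1/(s + k) = 1/(-1260 + 638) = 1/(-622) = -1/622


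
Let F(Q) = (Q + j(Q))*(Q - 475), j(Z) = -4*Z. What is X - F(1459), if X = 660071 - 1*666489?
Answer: 4300550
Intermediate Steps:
F(Q) = -3*Q*(-475 + Q) (F(Q) = (Q - 4*Q)*(Q - 475) = (-3*Q)*(-475 + Q) = -3*Q*(-475 + Q))
X = -6418 (X = 660071 - 666489 = -6418)
X - F(1459) = -6418 - 3*1459*(475 - 1*1459) = -6418 - 3*1459*(475 - 1459) = -6418 - 3*1459*(-984) = -6418 - 1*(-4306968) = -6418 + 4306968 = 4300550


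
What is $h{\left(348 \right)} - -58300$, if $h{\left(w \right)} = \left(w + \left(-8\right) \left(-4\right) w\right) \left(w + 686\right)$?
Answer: $11932756$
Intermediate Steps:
$h{\left(w \right)} = 33 w \left(686 + w\right)$ ($h{\left(w \right)} = \left(w + 32 w\right) \left(686 + w\right) = 33 w \left(686 + w\right)$)
$h{\left(348 \right)} - -58300 = 33 \cdot 348 \left(686 + 348\right) - -58300 = 33 \cdot 348 \cdot 1034 + 58300 = 11874456 + 58300 = 11932756$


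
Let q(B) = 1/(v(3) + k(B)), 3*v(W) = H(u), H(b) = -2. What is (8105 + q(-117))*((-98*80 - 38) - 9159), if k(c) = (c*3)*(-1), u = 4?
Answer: -145127265246/1051 ≈ -1.3808e+8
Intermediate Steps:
k(c) = -3*c (k(c) = (3*c)*(-1) = -3*c)
v(W) = -⅔ (v(W) = (⅓)*(-2) = -⅔)
q(B) = 1/(-⅔ - 3*B)
(8105 + q(-117))*((-98*80 - 38) - 9159) = (8105 - 3/(2 + 9*(-117)))*((-98*80 - 38) - 9159) = (8105 - 3/(2 - 1053))*((-7840 - 38) - 9159) = (8105 - 3/(-1051))*(-7878 - 9159) = (8105 - 3*(-1/1051))*(-17037) = (8105 + 3/1051)*(-17037) = (8518358/1051)*(-17037) = -145127265246/1051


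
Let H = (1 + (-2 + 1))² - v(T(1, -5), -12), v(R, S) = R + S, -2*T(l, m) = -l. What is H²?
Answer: 529/4 ≈ 132.25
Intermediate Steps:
T(l, m) = l/2 (T(l, m) = -(-1)*l/2 = l/2)
H = 23/2 (H = (1 + (-2 + 1))² - ((½)*1 - 12) = (1 - 1)² - (½ - 12) = 0² - 1*(-23/2) = 0 + 23/2 = 23/2 ≈ 11.500)
H² = (23/2)² = 529/4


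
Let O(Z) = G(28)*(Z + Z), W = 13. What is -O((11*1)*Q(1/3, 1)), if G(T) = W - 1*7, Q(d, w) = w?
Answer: -132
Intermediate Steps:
G(T) = 6 (G(T) = 13 - 1*7 = 13 - 7 = 6)
O(Z) = 12*Z (O(Z) = 6*(Z + Z) = 6*(2*Z) = 12*Z)
-O((11*1)*Q(1/3, 1)) = -12*(11*1)*1 = -12*11*1 = -12*11 = -1*132 = -132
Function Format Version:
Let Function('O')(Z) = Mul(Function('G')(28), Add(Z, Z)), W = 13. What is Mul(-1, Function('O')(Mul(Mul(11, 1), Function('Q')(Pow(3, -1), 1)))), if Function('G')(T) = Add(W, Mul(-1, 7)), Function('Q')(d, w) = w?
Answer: -132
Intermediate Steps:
Function('G')(T) = 6 (Function('G')(T) = Add(13, Mul(-1, 7)) = Add(13, -7) = 6)
Function('O')(Z) = Mul(12, Z) (Function('O')(Z) = Mul(6, Add(Z, Z)) = Mul(6, Mul(2, Z)) = Mul(12, Z))
Mul(-1, Function('O')(Mul(Mul(11, 1), Function('Q')(Pow(3, -1), 1)))) = Mul(-1, Mul(12, Mul(Mul(11, 1), 1))) = Mul(-1, Mul(12, Mul(11, 1))) = Mul(-1, Mul(12, 11)) = Mul(-1, 132) = -132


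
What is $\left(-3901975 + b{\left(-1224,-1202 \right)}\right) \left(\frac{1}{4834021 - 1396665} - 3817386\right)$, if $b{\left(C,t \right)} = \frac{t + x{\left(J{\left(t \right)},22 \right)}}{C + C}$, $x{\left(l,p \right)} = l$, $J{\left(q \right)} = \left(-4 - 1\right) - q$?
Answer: $\frac{125339075111418071884925}{8414647488} \approx 1.4895 \cdot 10^{13}$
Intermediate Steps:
$J{\left(q \right)} = -5 - q$
$b{\left(C,t \right)} = - \frac{5}{2 C}$ ($b{\left(C,t \right)} = \frac{t - \left(5 + t\right)}{C + C} = - \frac{5}{2 C}$)
$\left(-3901975 + b{\left(-1224,-1202 \right)}\right) \left(\frac{1}{4834021 - 1396665} - 3817386\right) = \left(-3901975 - \frac{5}{2 \left(-1224\right)}\right) \left(\frac{1}{4834021 - 1396665} - 3817386\right) = \left(-3901975 - - \frac{5}{2448}\right) \left(\frac{1}{3437356} - 3817386\right) = \left(-3901975 + \frac{5}{2448}\right) \left(\frac{1}{3437356} - 3817386\right) = \left(- \frac{9552034795}{2448}\right) \left(- \frac{13121714671415}{3437356}\right) = \frac{125339075111418071884925}{8414647488}$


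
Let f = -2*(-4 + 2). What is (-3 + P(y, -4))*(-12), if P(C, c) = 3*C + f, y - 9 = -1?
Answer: -300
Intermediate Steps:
y = 8 (y = 9 - 1 = 8)
f = 4 (f = -2*(-2) = 4)
P(C, c) = 4 + 3*C (P(C, c) = 3*C + 4 = 4 + 3*C)
(-3 + P(y, -4))*(-12) = (-3 + (4 + 3*8))*(-12) = (-3 + (4 + 24))*(-12) = (-3 + 28)*(-12) = 25*(-12) = -300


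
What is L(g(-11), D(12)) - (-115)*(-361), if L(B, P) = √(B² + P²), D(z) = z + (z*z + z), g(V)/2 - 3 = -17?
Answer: -41515 + 28*√37 ≈ -41345.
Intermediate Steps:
g(V) = -28 (g(V) = 6 + 2*(-17) = 6 - 34 = -28)
D(z) = z² + 2*z (D(z) = z + (z² + z) = z + (z + z²) = z² + 2*z)
L(g(-11), D(12)) - (-115)*(-361) = √((-28)² + (12*(2 + 12))²) - (-115)*(-361) = √(784 + (12*14)²) - 1*41515 = √(784 + 168²) - 41515 = √(784 + 28224) - 41515 = √29008 - 41515 = 28*√37 - 41515 = -41515 + 28*√37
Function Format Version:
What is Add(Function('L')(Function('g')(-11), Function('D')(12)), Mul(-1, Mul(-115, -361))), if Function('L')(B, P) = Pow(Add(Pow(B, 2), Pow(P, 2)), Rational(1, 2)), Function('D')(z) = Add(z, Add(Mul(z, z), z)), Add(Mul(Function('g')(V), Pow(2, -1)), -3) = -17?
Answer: Add(-41515, Mul(28, Pow(37, Rational(1, 2)))) ≈ -41345.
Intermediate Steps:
Function('g')(V) = -28 (Function('g')(V) = Add(6, Mul(2, -17)) = Add(6, -34) = -28)
Function('D')(z) = Add(Pow(z, 2), Mul(2, z)) (Function('D')(z) = Add(z, Add(Pow(z, 2), z)) = Add(z, Add(z, Pow(z, 2))) = Add(Pow(z, 2), Mul(2, z)))
Add(Function('L')(Function('g')(-11), Function('D')(12)), Mul(-1, Mul(-115, -361))) = Add(Pow(Add(Pow(-28, 2), Pow(Mul(12, Add(2, 12)), 2)), Rational(1, 2)), Mul(-1, Mul(-115, -361))) = Add(Pow(Add(784, Pow(Mul(12, 14), 2)), Rational(1, 2)), Mul(-1, 41515)) = Add(Pow(Add(784, Pow(168, 2)), Rational(1, 2)), -41515) = Add(Pow(Add(784, 28224), Rational(1, 2)), -41515) = Add(Pow(29008, Rational(1, 2)), -41515) = Add(Mul(28, Pow(37, Rational(1, 2))), -41515) = Add(-41515, Mul(28, Pow(37, Rational(1, 2))))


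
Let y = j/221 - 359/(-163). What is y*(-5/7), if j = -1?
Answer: -395880/252161 ≈ -1.5700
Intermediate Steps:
y = 79176/36023 (y = -1/221 - 359/(-163) = -1*1/221 - 359*(-1/163) = -1/221 + 359/163 = 79176/36023 ≈ 2.1979)
y*(-5/7) = 79176*(-5/7)/36023 = 79176*(-5*⅐)/36023 = (79176/36023)*(-5/7) = -395880/252161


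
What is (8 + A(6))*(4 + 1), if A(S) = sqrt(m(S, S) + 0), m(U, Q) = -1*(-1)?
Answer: 45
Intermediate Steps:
m(U, Q) = 1
A(S) = 1 (A(S) = sqrt(1 + 0) = sqrt(1) = 1)
(8 + A(6))*(4 + 1) = (8 + 1)*(4 + 1) = 9*5 = 45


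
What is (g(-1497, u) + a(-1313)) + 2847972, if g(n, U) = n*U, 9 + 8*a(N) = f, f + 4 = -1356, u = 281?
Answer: 19417151/8 ≈ 2.4271e+6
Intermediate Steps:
f = -1360 (f = -4 - 1356 = -1360)
a(N) = -1369/8 (a(N) = -9/8 + (⅛)*(-1360) = -9/8 - 170 = -1369/8)
g(n, U) = U*n
(g(-1497, u) + a(-1313)) + 2847972 = (281*(-1497) - 1369/8) + 2847972 = (-420657 - 1369/8) + 2847972 = -3366625/8 + 2847972 = 19417151/8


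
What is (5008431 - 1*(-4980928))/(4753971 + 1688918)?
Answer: 9989359/6442889 ≈ 1.5504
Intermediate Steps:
(5008431 - 1*(-4980928))/(4753971 + 1688918) = (5008431 + 4980928)/6442889 = 9989359*(1/6442889) = 9989359/6442889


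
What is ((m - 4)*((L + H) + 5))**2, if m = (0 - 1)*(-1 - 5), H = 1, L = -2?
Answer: 64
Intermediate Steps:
m = 6 (m = -1*(-6) = 6)
((m - 4)*((L + H) + 5))**2 = ((6 - 4)*((-2 + 1) + 5))**2 = (2*(-1 + 5))**2 = (2*4)**2 = 8**2 = 64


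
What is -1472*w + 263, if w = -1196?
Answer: 1760775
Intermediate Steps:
-1472*w + 263 = -1472*(-1196) + 263 = 1760512 + 263 = 1760775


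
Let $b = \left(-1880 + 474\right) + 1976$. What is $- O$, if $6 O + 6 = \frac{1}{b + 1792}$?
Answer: $\frac{14171}{14172} \approx 0.99993$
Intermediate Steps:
$b = 570$ ($b = -1406 + 1976 = 570$)
$O = - \frac{14171}{14172}$ ($O = -1 + \frac{1}{6 \left(570 + 1792\right)} = -1 + \frac{1}{6 \cdot 2362} = -1 + \frac{1}{6} \cdot \frac{1}{2362} = -1 + \frac{1}{14172} = - \frac{14171}{14172} \approx -0.99993$)
$- O = \left(-1\right) \left(- \frac{14171}{14172}\right) = \frac{14171}{14172}$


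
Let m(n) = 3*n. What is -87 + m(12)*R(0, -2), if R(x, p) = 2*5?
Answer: 273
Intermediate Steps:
R(x, p) = 10
-87 + m(12)*R(0, -2) = -87 + (3*12)*10 = -87 + 36*10 = -87 + 360 = 273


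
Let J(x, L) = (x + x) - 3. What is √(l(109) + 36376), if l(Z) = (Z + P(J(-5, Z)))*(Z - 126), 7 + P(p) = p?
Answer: √34863 ≈ 186.72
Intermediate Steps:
J(x, L) = -3 + 2*x (J(x, L) = 2*x - 3 = -3 + 2*x)
P(p) = -7 + p
l(Z) = (-126 + Z)*(-20 + Z) (l(Z) = (Z + (-7 + (-3 + 2*(-5))))*(Z - 126) = (Z + (-7 + (-3 - 10)))*(-126 + Z) = (Z + (-7 - 13))*(-126 + Z) = (Z - 20)*(-126 + Z) = (-20 + Z)*(-126 + Z) = (-126 + Z)*(-20 + Z))
√(l(109) + 36376) = √((2520 + 109² - 146*109) + 36376) = √((2520 + 11881 - 15914) + 36376) = √(-1513 + 36376) = √34863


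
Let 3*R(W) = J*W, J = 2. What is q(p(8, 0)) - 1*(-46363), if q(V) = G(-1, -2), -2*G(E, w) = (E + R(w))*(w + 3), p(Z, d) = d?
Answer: 278185/6 ≈ 46364.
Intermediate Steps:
R(W) = 2*W/3 (R(W) = (2*W)/3 = 2*W/3)
G(E, w) = -(3 + w)*(E + 2*w/3)/2 (G(E, w) = -(E + 2*w/3)*(w + 3)/2 = -(E + 2*w/3)*(3 + w)/2 = -(3 + w)*(E + 2*w/3)/2)
q(V) = 7/6 (q(V) = -1*(-2) - 3/2*(-1) - ⅓*(-2)² - ½*(-1)*(-2) = 2 + 3/2 - ⅓*4 - 1 = 2 + 3/2 - 4/3 - 1 = 7/6)
q(p(8, 0)) - 1*(-46363) = 7/6 - 1*(-46363) = 7/6 + 46363 = 278185/6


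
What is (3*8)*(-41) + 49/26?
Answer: -25535/26 ≈ -982.12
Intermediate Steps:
(3*8)*(-41) + 49/26 = 24*(-41) + 49*(1/26) = -984 + 49/26 = -25535/26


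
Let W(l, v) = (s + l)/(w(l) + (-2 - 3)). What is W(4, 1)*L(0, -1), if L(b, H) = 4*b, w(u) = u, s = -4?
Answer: 0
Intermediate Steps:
W(l, v) = (-4 + l)/(-5 + l) (W(l, v) = (-4 + l)/(l + (-2 - 3)) = (-4 + l)/(l - 5) = (-4 + l)/(-5 + l))
W(4, 1)*L(0, -1) = ((-4 + 4)/(-5 + 4))*(4*0) = (0/(-1))*0 = -1*0*0 = 0*0 = 0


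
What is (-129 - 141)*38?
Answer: -10260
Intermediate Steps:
(-129 - 141)*38 = -270*38 = -10260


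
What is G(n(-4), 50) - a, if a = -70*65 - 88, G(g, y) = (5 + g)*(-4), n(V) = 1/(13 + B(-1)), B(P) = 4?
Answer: 78502/17 ≈ 4617.8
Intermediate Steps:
n(V) = 1/17 (n(V) = 1/(13 + 4) = 1/17)
G(g, y) = -20 - 4*g
a = -4638 (a = -4550 - 88 = -4638)
G(n(-4), 50) - a = (-20 - 4*1/17) - 1*(-4638) = (-20 - 4/17) + 4638 = -344/17 + 4638 = 78502/17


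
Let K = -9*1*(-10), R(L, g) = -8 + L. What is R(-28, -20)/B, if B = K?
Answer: -⅖ ≈ -0.40000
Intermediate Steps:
K = 90 (K = -9*(-10) = 90)
B = 90
R(-28, -20)/B = (-8 - 28)/90 = -36*1/90 = -⅖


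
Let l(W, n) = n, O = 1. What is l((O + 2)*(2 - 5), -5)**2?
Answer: 25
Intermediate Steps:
l((O + 2)*(2 - 5), -5)**2 = (-5)**2 = 25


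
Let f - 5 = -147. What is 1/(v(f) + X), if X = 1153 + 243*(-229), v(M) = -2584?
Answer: -1/57078 ≈ -1.7520e-5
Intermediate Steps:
f = -142 (f = 5 - 147 = -142)
X = -54494 (X = 1153 - 55647 = -54494)
1/(v(f) + X) = 1/(-2584 - 54494) = 1/(-57078) = -1/57078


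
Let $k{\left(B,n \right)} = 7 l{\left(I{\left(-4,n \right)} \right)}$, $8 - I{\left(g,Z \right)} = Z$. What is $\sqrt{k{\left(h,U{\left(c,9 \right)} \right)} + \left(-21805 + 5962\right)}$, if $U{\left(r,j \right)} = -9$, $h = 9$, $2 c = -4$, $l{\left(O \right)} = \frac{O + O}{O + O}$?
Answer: $2 i \sqrt{3959} \approx 125.84 i$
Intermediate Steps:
$I{\left(g,Z \right)} = 8 - Z$
$l{\left(O \right)} = 1$ ($l{\left(O \right)} = \frac{2 O}{2 O} = 2 O \frac{1}{2 O} = 1$)
$c = -2$ ($c = \frac{1}{2} \left(-4\right) = -2$)
$k{\left(B,n \right)} = 7$ ($k{\left(B,n \right)} = 7 \cdot 1 = 7$)
$\sqrt{k{\left(h,U{\left(c,9 \right)} \right)} + \left(-21805 + 5962\right)} = \sqrt{7 + \left(-21805 + 5962\right)} = \sqrt{7 - 15843} = \sqrt{-15836} = 2 i \sqrt{3959}$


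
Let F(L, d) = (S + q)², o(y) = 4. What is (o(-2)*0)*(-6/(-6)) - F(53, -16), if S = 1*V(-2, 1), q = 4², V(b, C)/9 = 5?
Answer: -3721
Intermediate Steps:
V(b, C) = 45 (V(b, C) = 9*5 = 45)
q = 16
S = 45 (S = 1*45 = 45)
F(L, d) = 3721 (F(L, d) = (45 + 16)² = 61² = 3721)
(o(-2)*0)*(-6/(-6)) - F(53, -16) = (4*0)*(-6/(-6)) - 1*3721 = 0*(-6*(-⅙)) - 3721 = 0*1 - 3721 = 0 - 3721 = -3721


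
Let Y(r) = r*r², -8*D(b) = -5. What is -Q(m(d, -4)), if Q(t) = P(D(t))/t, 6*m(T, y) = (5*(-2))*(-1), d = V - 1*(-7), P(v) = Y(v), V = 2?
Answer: -75/512 ≈ -0.14648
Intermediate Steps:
D(b) = 5/8 (D(b) = -⅛*(-5) = 5/8)
Y(r) = r³
P(v) = v³
d = 9 (d = 2 - 1*(-7) = 2 + 7 = 9)
m(T, y) = 5/3 (m(T, y) = ((5*(-2))*(-1))/6 = (-10*(-1))/6 = (⅙)*10 = 5/3)
Q(t) = 125/(512*t) (Q(t) = (5/8)³/t = 125/(512*t))
-Q(m(d, -4)) = -125/(512*5/3) = -125*3/(512*5) = -1*75/512 = -75/512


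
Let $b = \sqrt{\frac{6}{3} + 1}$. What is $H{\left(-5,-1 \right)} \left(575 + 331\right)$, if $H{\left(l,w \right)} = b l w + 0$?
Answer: $4530 \sqrt{3} \approx 7846.2$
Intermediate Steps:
$b = \sqrt{3}$ ($b = \sqrt{6 \cdot \frac{1}{3} + 1} = \sqrt{2 + 1} = \sqrt{3} \approx 1.732$)
$H{\left(l,w \right)} = l w \sqrt{3}$ ($H{\left(l,w \right)} = \sqrt{3} l w + 0 = l \sqrt{3} w + 0 = l w \sqrt{3} + 0 = l w \sqrt{3}$)
$H{\left(-5,-1 \right)} \left(575 + 331\right) = \left(-5\right) \left(-1\right) \sqrt{3} \left(575 + 331\right) = 5 \sqrt{3} \cdot 906 = 4530 \sqrt{3}$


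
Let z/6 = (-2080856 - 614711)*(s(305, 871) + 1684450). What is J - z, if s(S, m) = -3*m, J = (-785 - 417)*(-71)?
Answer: 27201025984816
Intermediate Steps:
J = 85342 (J = -1202*(-71) = 85342)
z = -27201025899474 (z = 6*((-2080856 - 614711)*(-3*871 + 1684450)) = 6*(-2695567*(-2613 + 1684450)) = 6*(-2695567*1681837) = 6*(-4533504316579) = -27201025899474)
J - z = 85342 - 1*(-27201025899474) = 85342 + 27201025899474 = 27201025984816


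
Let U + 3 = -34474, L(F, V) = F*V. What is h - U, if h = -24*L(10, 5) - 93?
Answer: 33184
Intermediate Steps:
U = -34477 (U = -3 - 34474 = -34477)
h = -1293 (h = -240*5 - 93 = -24*50 - 93 = -1200 - 93 = -1293)
h - U = -1293 - 1*(-34477) = -1293 + 34477 = 33184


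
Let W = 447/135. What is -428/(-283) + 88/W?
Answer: 1184452/42167 ≈ 28.090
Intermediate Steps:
W = 149/45 (W = 447*(1/135) = 149/45 ≈ 3.3111)
-428/(-283) + 88/W = -428/(-283) + 88/(149/45) = -428*(-1/283) + 88*(45/149) = 428/283 + 3960/149 = 1184452/42167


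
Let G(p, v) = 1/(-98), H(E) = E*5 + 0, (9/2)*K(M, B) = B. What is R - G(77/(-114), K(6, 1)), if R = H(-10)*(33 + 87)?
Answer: -587999/98 ≈ -6000.0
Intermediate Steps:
K(M, B) = 2*B/9
H(E) = 5*E (H(E) = 5*E + 0 = 5*E)
G(p, v) = -1/98
R = -6000 (R = (5*(-10))*(33 + 87) = -50*120 = -6000)
R - G(77/(-114), K(6, 1)) = -6000 - 1*(-1/98) = -6000 + 1/98 = -587999/98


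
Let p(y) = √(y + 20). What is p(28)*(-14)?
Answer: -56*√3 ≈ -96.995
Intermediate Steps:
p(y) = √(20 + y)
p(28)*(-14) = √(20 + 28)*(-14) = √48*(-14) = (4*√3)*(-14) = -56*√3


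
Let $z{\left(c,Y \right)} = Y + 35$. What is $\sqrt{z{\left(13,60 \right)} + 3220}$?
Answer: $\sqrt{3315} \approx 57.576$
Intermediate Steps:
$z{\left(c,Y \right)} = 35 + Y$
$\sqrt{z{\left(13,60 \right)} + 3220} = \sqrt{\left(35 + 60\right) + 3220} = \sqrt{95 + 3220} = \sqrt{3315}$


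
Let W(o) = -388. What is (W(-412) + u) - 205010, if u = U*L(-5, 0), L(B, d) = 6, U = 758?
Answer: -200850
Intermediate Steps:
u = 4548 (u = 758*6 = 4548)
(W(-412) + u) - 205010 = (-388 + 4548) - 205010 = 4160 - 205010 = -200850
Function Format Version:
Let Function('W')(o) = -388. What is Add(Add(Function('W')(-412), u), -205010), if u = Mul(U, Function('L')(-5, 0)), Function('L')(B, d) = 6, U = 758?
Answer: -200850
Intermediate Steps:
u = 4548 (u = Mul(758, 6) = 4548)
Add(Add(Function('W')(-412), u), -205010) = Add(Add(-388, 4548), -205010) = Add(4160, -205010) = -200850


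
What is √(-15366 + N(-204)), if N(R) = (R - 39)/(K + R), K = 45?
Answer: I*√43158801/53 ≈ 123.95*I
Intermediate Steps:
N(R) = (-39 + R)/(45 + R) (N(R) = (R - 39)/(45 + R) = (-39 + R)/(45 + R))
√(-15366 + N(-204)) = √(-15366 + (-39 - 204)/(45 - 204)) = √(-15366 - 243/(-159)) = √(-15366 - 1/159*(-243)) = √(-15366 + 81/53) = √(-814317/53) = I*√43158801/53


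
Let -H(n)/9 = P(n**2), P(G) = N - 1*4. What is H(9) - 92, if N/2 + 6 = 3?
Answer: -2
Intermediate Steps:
N = -6 (N = -12 + 2*3 = -12 + 6 = -6)
P(G) = -10 (P(G) = -6 - 1*4 = -6 - 4 = -10)
H(n) = 90 (H(n) = -9*(-10) = 90)
H(9) - 92 = 90 - 92 = -2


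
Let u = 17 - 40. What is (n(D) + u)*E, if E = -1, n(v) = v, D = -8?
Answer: 31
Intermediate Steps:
u = -23
(n(D) + u)*E = (-8 - 23)*(-1) = -31*(-1) = 31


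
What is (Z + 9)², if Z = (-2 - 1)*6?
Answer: 81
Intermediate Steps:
Z = -18 (Z = -3*6 = -18)
(Z + 9)² = (-18 + 9)² = (-9)² = 81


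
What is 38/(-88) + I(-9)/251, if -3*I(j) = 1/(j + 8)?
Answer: -14263/33132 ≈ -0.43049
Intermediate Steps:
I(j) = -1/(3*(8 + j)) (I(j) = -1/(3*(j + 8)) = -1/(3*(8 + j)))
38/(-88) + I(-9)/251 = 38/(-88) - 1/(24 + 3*(-9))/251 = 38*(-1/88) - 1/(24 - 27)*(1/251) = -19/44 - 1/(-3)*(1/251) = -19/44 - 1*(-1/3)*(1/251) = -19/44 + (1/3)*(1/251) = -19/44 + 1/753 = -14263/33132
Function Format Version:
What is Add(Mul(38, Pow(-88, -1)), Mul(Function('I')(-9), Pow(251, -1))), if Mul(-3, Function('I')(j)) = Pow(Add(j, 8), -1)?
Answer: Rational(-14263, 33132) ≈ -0.43049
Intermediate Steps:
Function('I')(j) = Mul(Rational(-1, 3), Pow(Add(8, j), -1)) (Function('I')(j) = Mul(Rational(-1, 3), Pow(Add(j, 8), -1)) = Mul(Rational(-1, 3), Pow(Add(8, j), -1)))
Add(Mul(38, Pow(-88, -1)), Mul(Function('I')(-9), Pow(251, -1))) = Add(Mul(38, Pow(-88, -1)), Mul(Mul(-1, Pow(Add(24, Mul(3, -9)), -1)), Pow(251, -1))) = Add(Mul(38, Rational(-1, 88)), Mul(Mul(-1, Pow(Add(24, -27), -1)), Rational(1, 251))) = Add(Rational(-19, 44), Mul(Mul(-1, Pow(-3, -1)), Rational(1, 251))) = Add(Rational(-19, 44), Mul(Mul(-1, Rational(-1, 3)), Rational(1, 251))) = Add(Rational(-19, 44), Mul(Rational(1, 3), Rational(1, 251))) = Add(Rational(-19, 44), Rational(1, 753)) = Rational(-14263, 33132)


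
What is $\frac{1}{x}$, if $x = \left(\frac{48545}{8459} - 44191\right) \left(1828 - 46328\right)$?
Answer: $\frac{8459}{16632459018000} \approx 5.0858 \cdot 10^{-10}$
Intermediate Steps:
$x = \frac{16632459018000}{8459}$ ($x = \left(48545 \cdot \frac{1}{8459} - 44191\right) \left(-44500\right) = \left(\frac{48545}{8459} - 44191\right) \left(-44500\right) = \left(- \frac{373763124}{8459}\right) \left(-44500\right) = \frac{16632459018000}{8459} \approx 1.9662 \cdot 10^{9}$)
$\frac{1}{x} = \frac{1}{\frac{16632459018000}{8459}} = \frac{8459}{16632459018000}$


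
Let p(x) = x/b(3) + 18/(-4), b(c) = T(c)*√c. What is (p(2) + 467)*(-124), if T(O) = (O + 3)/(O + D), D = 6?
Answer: -57350 - 124*√3 ≈ -57565.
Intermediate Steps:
T(O) = (3 + O)/(6 + O) (T(O) = (O + 3)/(O + 6) = (3 + O)/(6 + O))
b(c) = √c*(3 + c)/(6 + c) (b(c) = ((3 + c)/(6 + c))*√c = √c*(3 + c)/(6 + c))
p(x) = -9/2 + x*√3/2 (p(x) = x/((√3*(3 + 3)/(6 + 3))) + 18/(-4) = x/((√3*6/9)) + 18*(-¼) = x/((√3*(⅑)*6)) - 9/2 = x/((2*√3/3)) - 9/2 = x*(√3/2) - 9/2 = x*√3/2 - 9/2 = -9/2 + x*√3/2)
(p(2) + 467)*(-124) = ((-9/2 + (½)*2*√3) + 467)*(-124) = ((-9/2 + √3) + 467)*(-124) = (925/2 + √3)*(-124) = -57350 - 124*√3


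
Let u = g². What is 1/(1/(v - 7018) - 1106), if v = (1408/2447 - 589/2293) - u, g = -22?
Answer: -42091717181/46553444813157 ≈ -0.00090416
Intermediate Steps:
u = 484 (u = (-22)² = 484)
v = -2713922703/5610971 (v = (1408/2447 - 589/2293) - 1*484 = (1408*(1/2447) - 589*1/2293) - 484 = (1408/2447 - 589/2293) - 484 = 1787261/5610971 - 484 = -2713922703/5610971 ≈ -483.68)
1/(1/(v - 7018) - 1106) = 1/(1/(-2713922703/5610971 - 7018) - 1106) = 1/(1/(-42091717181/5610971) - 1106) = 1/(-5610971/42091717181 - 1106) = 1/(-46553444813157/42091717181) = -42091717181/46553444813157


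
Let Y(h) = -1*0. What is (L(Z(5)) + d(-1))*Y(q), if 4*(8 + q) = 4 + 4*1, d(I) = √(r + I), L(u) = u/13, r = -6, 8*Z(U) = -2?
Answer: 0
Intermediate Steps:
Z(U) = -¼ (Z(U) = (⅛)*(-2) = -¼)
L(u) = u/13 (L(u) = u*(1/13) = u/13)
d(I) = √(-6 + I)
q = -6 (q = -8 + (4 + 4*1)/4 = -8 + (4 + 4)/4 = -8 + (¼)*8 = -8 + 2 = -6)
Y(h) = 0
(L(Z(5)) + d(-1))*Y(q) = ((1/13)*(-¼) + √(-6 - 1))*0 = (-1/52 + √(-7))*0 = (-1/52 + I*√7)*0 = 0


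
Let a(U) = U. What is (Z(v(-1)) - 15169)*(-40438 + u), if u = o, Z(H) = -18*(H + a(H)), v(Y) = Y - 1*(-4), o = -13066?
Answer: 817380608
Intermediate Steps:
v(Y) = 4 + Y (v(Y) = Y + 4 = 4 + Y)
Z(H) = -36*H (Z(H) = -18*(H + H) = -36*H)
u = -13066
(Z(v(-1)) - 15169)*(-40438 + u) = (-36*(4 - 1) - 15169)*(-40438 - 13066) = (-36*3 - 15169)*(-53504) = (-108 - 15169)*(-53504) = -15277*(-53504) = 817380608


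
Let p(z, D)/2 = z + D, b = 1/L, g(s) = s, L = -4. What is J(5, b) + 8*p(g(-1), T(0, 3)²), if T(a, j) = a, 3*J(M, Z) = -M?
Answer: -53/3 ≈ -17.667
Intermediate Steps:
b = -¼ (b = 1/(-4) = -¼ ≈ -0.25000)
J(M, Z) = -M/3 (J(M, Z) = (-M)/3 = -M/3)
p(z, D) = 2*D + 2*z (p(z, D) = 2*(z + D) = 2*(D + z) = 2*D + 2*z)
J(5, b) + 8*p(g(-1), T(0, 3)²) = -⅓*5 + 8*(2*0² + 2*(-1)) = -5/3 + 8*(2*0 - 2) = -5/3 + 8*(0 - 2) = -5/3 + 8*(-2) = -5/3 - 16 = -53/3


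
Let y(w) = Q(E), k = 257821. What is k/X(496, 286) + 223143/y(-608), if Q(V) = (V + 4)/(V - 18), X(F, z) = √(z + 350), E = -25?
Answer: 3198383/7 + 257821*√159/318 ≈ 4.6714e+5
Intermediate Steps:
X(F, z) = √(350 + z)
Q(V) = (4 + V)/(-18 + V)
y(w) = 21/43 (y(w) = (4 - 25)/(-18 - 25) = -21/(-43) = -1/43*(-21) = 21/43)
k/X(496, 286) + 223143/y(-608) = 257821/(√(350 + 286)) + 223143/(21/43) = 257821/(√636) + 223143*(43/21) = 257821/((2*√159)) + 3198383/7 = 257821*(√159/318) + 3198383/7 = 257821*√159/318 + 3198383/7 = 3198383/7 + 257821*√159/318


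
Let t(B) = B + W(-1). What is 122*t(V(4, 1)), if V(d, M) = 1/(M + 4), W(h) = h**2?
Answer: 732/5 ≈ 146.40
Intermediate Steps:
V(d, M) = 1/(4 + M)
t(B) = 1 + B (t(B) = B + (-1)**2 = B + 1 = 1 + B)
122*t(V(4, 1)) = 122*(1 + 1/(4 + 1)) = 122*(1 + 1/5) = 122*(6/5) = 732/5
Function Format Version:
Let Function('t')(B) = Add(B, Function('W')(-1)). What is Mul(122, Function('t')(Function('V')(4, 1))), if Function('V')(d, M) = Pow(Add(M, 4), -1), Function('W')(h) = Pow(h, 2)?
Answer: Rational(732, 5) ≈ 146.40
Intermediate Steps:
Function('V')(d, M) = Pow(Add(4, M), -1)
Function('t')(B) = Add(1, B) (Function('t')(B) = Add(B, Pow(-1, 2)) = Add(B, 1) = Add(1, B))
Mul(122, Function('t')(Function('V')(4, 1))) = Mul(122, Add(1, Pow(Add(4, 1), -1))) = Mul(122, Add(1, Pow(5, -1))) = Mul(122, Add(1, Rational(1, 5))) = Mul(122, Rational(6, 5)) = Rational(732, 5)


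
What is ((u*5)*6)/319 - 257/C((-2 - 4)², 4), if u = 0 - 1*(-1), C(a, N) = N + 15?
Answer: -81413/6061 ≈ -13.432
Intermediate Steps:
C(a, N) = 15 + N
u = 1 (u = 0 + 1 = 1)
((u*5)*6)/319 - 257/C((-2 - 4)², 4) = ((1*5)*6)/319 - 257/(15 + 4) = (5*6)*(1/319) - 257/19 = 30*(1/319) - 257*1/19 = 30/319 - 257/19 = -81413/6061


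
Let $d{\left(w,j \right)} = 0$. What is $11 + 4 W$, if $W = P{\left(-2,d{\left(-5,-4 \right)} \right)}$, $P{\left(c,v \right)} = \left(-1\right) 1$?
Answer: $7$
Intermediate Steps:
$P{\left(c,v \right)} = -1$
$W = -1$
$11 + 4 W = 11 + 4 \left(-1\right) = 11 - 4 = 7$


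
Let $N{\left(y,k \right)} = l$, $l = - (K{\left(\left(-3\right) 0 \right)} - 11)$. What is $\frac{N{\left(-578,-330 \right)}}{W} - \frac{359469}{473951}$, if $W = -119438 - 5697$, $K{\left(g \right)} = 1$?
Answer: $- \frac{8997378565}{11861571677} \approx -0.75853$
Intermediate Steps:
$W = -125135$ ($W = -119438 - 5697 = -125135$)
$l = 10$ ($l = - (1 - 11) = \left(-1\right) \left(-10\right) = 10$)
$N{\left(y,k \right)} = 10$
$\frac{N{\left(-578,-330 \right)}}{W} - \frac{359469}{473951} = \frac{10}{-125135} - \frac{359469}{473951} = 10 \left(- \frac{1}{125135}\right) - \frac{359469}{473951} = - \frac{2}{25027} - \frac{359469}{473951} = - \frac{8997378565}{11861571677}$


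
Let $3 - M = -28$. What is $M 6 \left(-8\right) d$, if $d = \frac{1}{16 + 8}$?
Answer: $-62$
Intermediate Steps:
$M = 31$ ($M = 3 - -28 = 3 + 28 = 31$)
$d = \frac{1}{24} \approx 0.041667$
$M 6 \left(-8\right) d = 31 \cdot 6 \left(-8\right) \frac{1}{24} = 31 \left(-48\right) \frac{1}{24} = \left(-1488\right) \frac{1}{24} = -62$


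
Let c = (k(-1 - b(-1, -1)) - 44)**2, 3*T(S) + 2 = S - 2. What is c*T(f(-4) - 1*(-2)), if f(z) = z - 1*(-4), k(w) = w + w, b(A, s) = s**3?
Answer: -3872/3 ≈ -1290.7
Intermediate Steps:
k(w) = 2*w
f(z) = 4 + z (f(z) = z + 4 = 4 + z)
T(S) = -4/3 + S/3 (T(S) = -2/3 + (S - 2)/3 = -2/3 + (-2 + S)/3 = -2/3 + (-2/3 + S/3) = -4/3 + S/3)
c = 1936 (c = (2*(-1 - 1*(-1)**3) - 44)**2 = (2*(-1 - 1*(-1)) - 44)**2 = (2*(-1 + 1) - 44)**2 = (2*0 - 44)**2 = (0 - 44)**2 = (-44)**2 = 1936)
c*T(f(-4) - 1*(-2)) = 1936*(-4/3 + ((4 - 4) - 1*(-2))/3) = 1936*(-4/3 + (0 + 2)/3) = 1936*(-4/3 + (1/3)*2) = 1936*(-4/3 + 2/3) = 1936*(-2/3) = -3872/3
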